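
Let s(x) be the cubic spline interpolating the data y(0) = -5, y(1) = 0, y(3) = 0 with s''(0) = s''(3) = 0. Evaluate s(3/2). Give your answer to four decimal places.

1.0938

Let M_i = s''(x_i). Step sizes h_i = 1, 2; slopes of the chords Δ_i = (y_(i+1) - y_i)/h_i = 5, 0.
  1·M_0 + 6·M_1 + 2·M_2 = 6(Δ_1 - Δ_0) = -30
Natural end conditions: M_0 = M_2 = 0.
Solving: M_0 = 0, M_1 = -5, M_2 = 0.
On [1, 3], s(x) = 0 + 10/3·(x - 1) - 5/2·(x - 1)² + 5/12·(x - 1)³.
With (x - 1) = 1/2: s(3/2) = 35/32.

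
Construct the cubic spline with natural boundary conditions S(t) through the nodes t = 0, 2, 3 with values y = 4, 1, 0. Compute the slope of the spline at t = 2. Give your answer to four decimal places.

Write M_i for S''(x_i). With h_i = 2, 1 and divided differences Δ_i = -3/2, -1, the continuity of S' gives the tridiagonal system
  2·M_0 + 6·M_1 + 1·M_2 = 6(Δ_1 - Δ_0) = 3
Natural end conditions: M_0 = M_2 = 0.
Solving the tridiagonal system: M_0 = 0, M_1 = 1/2, M_2 = 0.
On [2, 3], S'(t) = b_1 + 2c_1·(t - 2) + 3d_1·(t - 2)² with b_1 = Δ_1 - h_1(2M_1 + M_2)/6 = -7/6, c_1 = M_1/2 = 1/4, d_1 = (M_2 - M_1)/(6h_1) = -1/12. So S'(2) = -7/6.

-1.1667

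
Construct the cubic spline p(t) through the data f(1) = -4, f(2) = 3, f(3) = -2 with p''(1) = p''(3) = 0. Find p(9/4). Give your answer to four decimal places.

With M_i denoting the second derivative at x_i, h_i = 1, 1, and Δ_i = (y_(i+1) − y_i)/h_i = 7, -5:
  1·M_0 + 4·M_1 + 1·M_2 = 6(Δ_1 - Δ_0) = -72
Natural end conditions: M_0 = M_2 = 0.
Solving the tridiagonal system: M_0 = 0, M_1 = -18, M_2 = 0.
On [2, 3], p(t) = 3 + 1·(t - 2) - 9·(t - 2)² + 3·(t - 2)³.
With (t - 2) = 1/4: p(9/4) = 175/64.

2.7344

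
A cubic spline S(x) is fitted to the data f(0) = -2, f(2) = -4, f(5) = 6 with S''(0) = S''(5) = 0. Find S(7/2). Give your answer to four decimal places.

-0.4625

With m_i denoting the second derivative at x_i, h_i = 2, 3, and Δ_i = (y_(i+1) − y_i)/h_i = -1, 10/3:
  2·m_0 + 10·m_1 + 3·m_2 = 6(Δ_1 - Δ_0) = 26
Natural end conditions: m_0 = m_2 = 0.
Forward elimination and back-substitution give m_0 = 0, m_1 = 13/5, m_2 = 0.
On [2, 5], S(x) = -4 + 11/15·(x - 2) + 13/10·(x - 2)² - 13/90·(x - 2)³.
With (x - 2) = 3/2: S(7/2) = -37/80.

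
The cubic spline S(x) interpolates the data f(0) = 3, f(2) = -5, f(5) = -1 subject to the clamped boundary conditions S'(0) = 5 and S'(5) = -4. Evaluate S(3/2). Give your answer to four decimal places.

Put M_i = S'' at the i-th knot. Here h = (2, 3) and Δ = (-4, 4/3), so the interior equations h_(i-1)·M_(i-1) + 2(h_(i-1)+h_i)·M_i + h_i·M_(i+1) = 6(Δ_i − Δ_(i-1)) read
  2·M_0 + 10·M_1 + 3·M_2 = 6(Δ_1 - Δ_0) = 32
Clamped end conditions give two more equations: 2h_0·M_0 + h_0·M_1 = 6(Δ_0 - S'(0)) = -54 and h_1·M_1 + 2h_1·M_2 = 6(S'(5) - Δ_1) = -32.
Hence M_0 = -37/2, M_1 = 10, M_2 = -31/3.
On [0, 2], S(x) = 3 + 5·x - 37/4·x² + 19/8·x³.
With x = 3/2: S(3/2) = -147/64.

-2.2969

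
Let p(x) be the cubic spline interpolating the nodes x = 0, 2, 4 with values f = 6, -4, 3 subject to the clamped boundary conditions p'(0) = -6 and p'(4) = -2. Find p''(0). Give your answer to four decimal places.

-3.8750

Write m_i for p''(x_i). With h_i = 2, 2 and divided differences Δ_i = -5, 7/2, the continuity of p' gives the tridiagonal system
  2·m_0 + 8·m_1 + 2·m_2 = 6(Δ_1 - Δ_0) = 51
Clamped end conditions give two more equations: 2h_0·m_0 + h_0·m_1 = 6(Δ_0 - p'(0)) = 6 and h_1·m_1 + 2h_1·m_2 = 6(p'(4) - Δ_1) = -33.
Hence m_0 = -31/8, m_1 = 43/4, m_2 = -109/8.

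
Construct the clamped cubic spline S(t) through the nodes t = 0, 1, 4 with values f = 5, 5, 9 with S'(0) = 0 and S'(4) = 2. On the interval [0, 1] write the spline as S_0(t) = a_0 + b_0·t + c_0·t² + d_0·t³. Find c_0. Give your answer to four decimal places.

Let M_i = S''(x_i). Step sizes h_i = 1, 3; slopes of the chords Δ_i = (y_(i+1) - y_i)/h_i = 0, 4/3.
  1·M_0 + 8·M_1 + 3·M_2 = 6(Δ_1 - Δ_0) = 8
Clamped end conditions give two more equations: 2h_0·M_0 + h_0·M_1 = 6(Δ_0 - S'(0)) = 0 and h_1·M_1 + 2h_1·M_2 = 6(S'(4) - Δ_1) = 4.
Solving the tridiagonal system: M_0 = -1/2, M_1 = 1, M_2 = 1/6.
On [0, 1], with S_0(t) = a_0 + b_0·t + c_0·t² + d_0·t³: c_0 = M_0/2 = -1/4, d_0 = (M_1 - M_0)/(6h_0) = 1/4, b_0 = Δ_0 - h_0(2M_0 + M_1)/6 = 0.

-0.2500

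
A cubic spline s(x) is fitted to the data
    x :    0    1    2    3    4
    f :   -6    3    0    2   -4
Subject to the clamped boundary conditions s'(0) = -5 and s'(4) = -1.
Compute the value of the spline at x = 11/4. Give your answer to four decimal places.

1.9336

Put m_i = s'' at the i-th knot. Here h = (1, 1, 1, 1) and Δ = (9, -3, 2, -6), so the interior equations h_(i-1)·m_(i-1) + 2(h_(i-1)+h_i)·m_i + h_i·m_(i+1) = 6(Δ_i − Δ_(i-1)) read
  1·m_0 + 4·m_1 + 1·m_2 = 6(Δ_1 - Δ_0) = -72
  1·m_1 + 4·m_2 + 1·m_3 = 6(Δ_2 - Δ_1) = 30
  1·m_2 + 4·m_3 + 1·m_4 = 6(Δ_3 - Δ_2) = -48
Clamped end conditions give two more equations: 2h_0·m_0 + h_0·m_1 = 6(Δ_0 - s'(0)) = 84 and h_3·m_3 + 2h_3·m_4 = 6(s'(4) - Δ_3) = 30.
Solving: m_0 = 863/14, m_1 = -275/7, m_2 = 47/2, m_3 = -173/7, m_4 = 383/14.
On [2, 3], s(x) = 0 - 12/7·(x - 2) + 47/4·(x - 2)² - 225/28·(x - 2)³.
With (x - 2) = 3/4: s(11/4) = 495/256.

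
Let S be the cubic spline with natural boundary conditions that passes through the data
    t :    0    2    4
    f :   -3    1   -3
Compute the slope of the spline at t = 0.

3

Write σ_i for S''(x_i). With h_i = 2, 2 and divided differences Δ_i = 2, -2, the continuity of S' gives the tridiagonal system
  2·σ_0 + 8·σ_1 + 2·σ_2 = 6(Δ_1 - Δ_0) = -24
Natural end conditions: σ_0 = σ_2 = 0.
Forward elimination and back-substitution give σ_0 = 0, σ_1 = -3, σ_2 = 0.
On [0, 2], S'(t) = b_0 + 2c_0·t + 3d_0·t² with b_0 = Δ_0 - h_0(2σ_0 + σ_1)/6 = 3, c_0 = σ_0/2 = 0, d_0 = (σ_1 - σ_0)/(6h_0) = -1/4. So S'(0) = 3.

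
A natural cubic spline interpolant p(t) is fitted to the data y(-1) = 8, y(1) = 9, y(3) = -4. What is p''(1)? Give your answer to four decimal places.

-5.2500

Let m_i = p''(x_i). Step sizes h_i = 2, 2; slopes of the chords Δ_i = (y_(i+1) - y_i)/h_i = 1/2, -13/2.
  2·m_0 + 8·m_1 + 2·m_2 = 6(Δ_1 - Δ_0) = -42
Natural end conditions: m_0 = m_2 = 0.
Forward elimination and back-substitution give m_0 = 0, m_1 = -21/4, m_2 = 0.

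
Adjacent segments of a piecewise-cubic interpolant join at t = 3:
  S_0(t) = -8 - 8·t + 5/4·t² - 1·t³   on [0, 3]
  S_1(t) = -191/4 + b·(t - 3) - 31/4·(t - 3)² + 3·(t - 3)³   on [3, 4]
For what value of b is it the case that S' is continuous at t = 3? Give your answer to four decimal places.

-27.5000

S_0'(t) = -8 + 5/2·t - 3·t², so S_0'(3) = -55/2. On the right, S_1'(3) = b, so b = -55/2.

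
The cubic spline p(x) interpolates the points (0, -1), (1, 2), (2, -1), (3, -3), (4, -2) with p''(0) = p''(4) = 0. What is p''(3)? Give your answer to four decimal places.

3.7500

With M_i denoting the second derivative at x_i, h_i = 1, 1, 1, 1, and Δ_i = (y_(i+1) − y_i)/h_i = 3, -3, -2, 1:
  1·M_0 + 4·M_1 + 1·M_2 = 6(Δ_1 - Δ_0) = -36
  1·M_1 + 4·M_2 + 1·M_3 = 6(Δ_2 - Δ_1) = 6
  1·M_2 + 4·M_3 + 1·M_4 = 6(Δ_3 - Δ_2) = 18
Natural end conditions: M_0 = M_4 = 0.
Forward elimination and back-substitution give M_0 = 0, M_1 = -39/4, M_2 = 3, M_3 = 15/4, M_4 = 0.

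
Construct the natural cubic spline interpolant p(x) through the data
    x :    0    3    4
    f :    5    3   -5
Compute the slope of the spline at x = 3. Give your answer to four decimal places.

-6.1667

Let M_i = p''(x_i). Step sizes h_i = 3, 1; slopes of the chords Δ_i = (y_(i+1) - y_i)/h_i = -2/3, -8.
  3·M_0 + 8·M_1 + 1·M_2 = 6(Δ_1 - Δ_0) = -44
Natural end conditions: M_0 = M_2 = 0.
Solving the tridiagonal system: M_0 = 0, M_1 = -11/2, M_2 = 0.
On [3, 4], p'(x) = b_1 + 2c_1·(x - 3) + 3d_1·(x - 3)² with b_1 = Δ_1 - h_1(2M_1 + M_2)/6 = -37/6, c_1 = M_1/2 = -11/4, d_1 = (M_2 - M_1)/(6h_1) = 11/12. So p'(3) = -37/6.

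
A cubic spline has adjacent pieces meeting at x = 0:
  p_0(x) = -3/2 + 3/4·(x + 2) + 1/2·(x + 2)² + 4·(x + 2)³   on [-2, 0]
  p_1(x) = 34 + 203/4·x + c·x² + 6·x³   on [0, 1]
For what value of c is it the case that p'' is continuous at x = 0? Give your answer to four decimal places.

p_0''(x) = 1 + 24·(x + 2), so p_0''(0) = 49. On the right, p_1''(0) = 2c, so c = 49/2.

24.5000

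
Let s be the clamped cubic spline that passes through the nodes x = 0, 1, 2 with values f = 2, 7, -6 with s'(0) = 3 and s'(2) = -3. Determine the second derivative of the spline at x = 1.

-48

Let m_i = s''(x_i). Step sizes h_i = 1, 1; slopes of the chords Δ_i = (y_(i+1) - y_i)/h_i = 5, -13.
  1·m_0 + 4·m_1 + 1·m_2 = 6(Δ_1 - Δ_0) = -108
Clamped end conditions give two more equations: 2h_0·m_0 + h_0·m_1 = 6(Δ_0 - s'(0)) = 12 and h_1·m_1 + 2h_1·m_2 = 6(s'(2) - Δ_1) = 60.
Forward elimination and back-substitution give m_0 = 30, m_1 = -48, m_2 = 54.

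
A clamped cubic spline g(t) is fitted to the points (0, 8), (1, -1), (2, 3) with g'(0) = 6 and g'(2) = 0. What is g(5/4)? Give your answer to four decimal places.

Let σ_i = g''(x_i). Step sizes h_i = 1, 1; slopes of the chords Δ_i = (y_(i+1) - y_i)/h_i = -9, 4.
  1·σ_0 + 4·σ_1 + 1·σ_2 = 6(Δ_1 - Δ_0) = 78
Clamped end conditions give two more equations: 2h_0·σ_0 + h_0·σ_1 = 6(Δ_0 - g'(0)) = -90 and h_1·σ_1 + 2h_1·σ_2 = 6(g'(2) - Δ_1) = -24.
Solving: σ_0 = -135/2, σ_1 = 45, σ_2 = -69/2.
On [1, 2], g(t) = -1 - 21/4·(t - 1) + 45/2·(t - 1)² - 53/4·(t - 1)³.
With (t - 1) = 1/4: g(5/4) = -285/256.

-1.1133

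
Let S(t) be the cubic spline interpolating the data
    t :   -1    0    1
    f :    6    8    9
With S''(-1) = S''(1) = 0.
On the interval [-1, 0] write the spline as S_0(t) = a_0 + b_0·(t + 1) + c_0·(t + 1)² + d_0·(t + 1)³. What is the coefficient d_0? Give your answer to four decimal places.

-0.2500

With M_i denoting the second derivative at x_i, h_i = 1, 1, and Δ_i = (y_(i+1) − y_i)/h_i = 2, 1:
  1·M_0 + 4·M_1 + 1·M_2 = 6(Δ_1 - Δ_0) = -6
Natural end conditions: M_0 = M_2 = 0.
Solving: M_0 = 0, M_1 = -3/2, M_2 = 0.
On [-1, 0], with S_0(t) = a_0 + b_0·(t + 1) + c_0·(t + 1)² + d_0·(t + 1)³: c_0 = M_0/2 = 0, d_0 = (M_1 - M_0)/(6h_0) = -1/4, b_0 = Δ_0 - h_0(2M_0 + M_1)/6 = 9/4.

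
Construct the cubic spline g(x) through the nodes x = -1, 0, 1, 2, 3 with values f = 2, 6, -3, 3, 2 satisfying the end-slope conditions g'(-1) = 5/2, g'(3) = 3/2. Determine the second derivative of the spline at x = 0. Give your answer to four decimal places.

-34.2143

Let σ_i = g''(x_i). Step sizes h_i = 1, 1, 1, 1; slopes of the chords Δ_i = (y_(i+1) - y_i)/h_i = 4, -9, 6, -1.
  1·σ_0 + 4·σ_1 + 1·σ_2 = 6(Δ_1 - Δ_0) = -78
  1·σ_1 + 4·σ_2 + 1·σ_3 = 6(Δ_2 - Δ_1) = 90
  1·σ_2 + 4·σ_3 + 1·σ_4 = 6(Δ_3 - Δ_2) = -42
Clamped end conditions give two more equations: 2h_0·σ_0 + h_0·σ_1 = 6(Δ_0 - g'(-1)) = 9 and h_3·σ_3 + 2h_3·σ_4 = 6(g'(3) - Δ_3) = 15.
Solving: σ_0 = 605/28, σ_1 = -479/14, σ_2 = 149/4, σ_3 = -347/14, σ_4 = 557/28.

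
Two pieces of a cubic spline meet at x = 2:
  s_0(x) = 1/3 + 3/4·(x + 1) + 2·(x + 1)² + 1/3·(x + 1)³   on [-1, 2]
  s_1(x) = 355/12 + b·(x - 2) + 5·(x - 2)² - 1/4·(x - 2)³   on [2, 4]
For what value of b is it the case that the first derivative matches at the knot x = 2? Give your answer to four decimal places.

21.7500

s_0'(x) = 3/4 + 4·(x + 1) + 1·(x + 1)², so s_0'(2) = 87/4. On the right, s_1'(2) = b, so b = 87/4.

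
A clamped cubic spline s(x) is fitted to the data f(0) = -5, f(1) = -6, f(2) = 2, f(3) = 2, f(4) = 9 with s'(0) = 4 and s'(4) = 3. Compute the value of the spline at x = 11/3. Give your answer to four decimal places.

6.9934

Write M_i for s''(x_i). With h_i = 1, 1, 1, 1 and divided differences Δ_i = -1, 8, 0, 7, the continuity of s' gives the tridiagonal system
  1·M_0 + 4·M_1 + 1·M_2 = 6(Δ_1 - Δ_0) = 54
  1·M_1 + 4·M_2 + 1·M_3 = 6(Δ_2 - Δ_1) = -48
  1·M_2 + 4·M_3 + 1·M_4 = 6(Δ_3 - Δ_2) = 42
Clamped end conditions give two more equations: 2h_0·M_0 + h_0·M_1 = 6(Δ_0 - s'(0)) = -30 and h_3·M_3 + 2h_3·M_4 = 6(s'(4) - Δ_3) = -24.
Solving the tridiagonal system: M_0 = -793/28, M_1 = 373/14, M_2 = -97/4, M_3 = 313/14, M_4 = -649/28.
On [3, 4], s(x) = 2 + 191/56·(x - 3) + 313/28·(x - 3)² - 425/56·(x - 3)³.
With (x - 3) = 2/3: s(11/3) = 5287/756.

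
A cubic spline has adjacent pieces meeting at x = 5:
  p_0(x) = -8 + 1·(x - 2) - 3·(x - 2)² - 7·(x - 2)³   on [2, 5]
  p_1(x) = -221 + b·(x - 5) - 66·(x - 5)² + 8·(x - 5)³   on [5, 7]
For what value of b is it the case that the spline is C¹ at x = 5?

-206

p_0'(x) = 1 - 6·(x - 2) - 21·(x - 2)², so p_0'(5) = -206. On the right, p_1'(5) = b, so b = -206.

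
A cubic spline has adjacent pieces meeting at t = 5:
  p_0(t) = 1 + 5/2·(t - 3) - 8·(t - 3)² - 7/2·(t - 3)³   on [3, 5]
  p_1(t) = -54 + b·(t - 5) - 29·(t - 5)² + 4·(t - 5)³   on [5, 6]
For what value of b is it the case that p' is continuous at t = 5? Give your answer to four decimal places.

p_0'(t) = 5/2 - 16·(t - 3) - 21/2·(t - 3)², so p_0'(5) = -143/2. On the right, p_1'(5) = b, so b = -143/2.

-71.5000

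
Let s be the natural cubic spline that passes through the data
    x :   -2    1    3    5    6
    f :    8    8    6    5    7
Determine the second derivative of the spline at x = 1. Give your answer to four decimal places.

-0.5769

Put M_i = s'' at the i-th knot. Here h = (3, 2, 2, 1) and Δ = (0, -1, -1/2, 2), so the interior equations h_(i-1)·M_(i-1) + 2(h_(i-1)+h_i)·M_i + h_i·M_(i+1) = 6(Δ_i − Δ_(i-1)) read
  3·M_0 + 10·M_1 + 2·M_2 = 6(Δ_1 - Δ_0) = -6
  2·M_1 + 8·M_2 + 2·M_3 = 6(Δ_2 - Δ_1) = 3
  2·M_2 + 6·M_3 + 1·M_4 = 6(Δ_3 - Δ_2) = 15
Natural end conditions: M_0 = M_4 = 0.
Solving the tridiagonal system: M_0 = 0, M_1 = -15/26, M_2 = -3/26, M_3 = 33/13, M_4 = 0.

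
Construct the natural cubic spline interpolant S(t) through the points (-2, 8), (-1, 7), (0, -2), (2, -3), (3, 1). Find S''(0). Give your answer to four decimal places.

With σ_i denoting the second derivative at x_i, h_i = 1, 1, 2, 1, and Δ_i = (y_(i+1) − y_i)/h_i = -1, -9, -1/2, 4:
  1·σ_0 + 4·σ_1 + 1·σ_2 = 6(Δ_1 - Δ_0) = -48
  1·σ_1 + 6·σ_2 + 2·σ_3 = 6(Δ_2 - Δ_1) = 51
  2·σ_2 + 6·σ_3 + 1·σ_4 = 6(Δ_3 - Δ_2) = 27
Natural end conditions: σ_0 = σ_4 = 0.
Solving the tridiagonal system: σ_0 = 0, σ_1 = -894/61, σ_2 = 648/61, σ_3 = 117/122, σ_4 = 0.

10.6230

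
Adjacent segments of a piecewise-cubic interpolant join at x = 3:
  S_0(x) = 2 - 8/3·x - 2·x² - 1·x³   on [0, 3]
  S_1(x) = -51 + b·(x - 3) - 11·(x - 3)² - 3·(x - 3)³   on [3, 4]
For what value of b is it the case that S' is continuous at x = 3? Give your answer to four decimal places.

S_0'(x) = -8/3 - 4·x - 3·x², so S_0'(3) = -125/3. On the right, S_1'(3) = b, so b = -125/3.

-41.6667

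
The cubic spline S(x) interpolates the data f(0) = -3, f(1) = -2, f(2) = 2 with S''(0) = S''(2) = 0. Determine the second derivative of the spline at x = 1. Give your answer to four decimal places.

4.5000

Let M_i = S''(x_i). Step sizes h_i = 1, 1; slopes of the chords Δ_i = (y_(i+1) - y_i)/h_i = 1, 4.
  1·M_0 + 4·M_1 + 1·M_2 = 6(Δ_1 - Δ_0) = 18
Natural end conditions: M_0 = M_2 = 0.
Forward elimination and back-substitution give M_0 = 0, M_1 = 9/2, M_2 = 0.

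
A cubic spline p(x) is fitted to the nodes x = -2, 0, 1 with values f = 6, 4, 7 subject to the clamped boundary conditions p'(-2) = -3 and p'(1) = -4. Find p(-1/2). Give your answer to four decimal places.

2.8125

Put σ_i = p'' at the i-th knot. Here h = (2, 1) and Δ = (-1, 3), so the interior equations h_(i-1)·σ_(i-1) + 2(h_(i-1)+h_i)·σ_i + h_i·σ_(i+1) = 6(Δ_i − Δ_(i-1)) read
  2·σ_0 + 6·σ_1 + 1·σ_2 = 6(Δ_1 - Δ_0) = 24
Clamped end conditions give two more equations: 2h_0·σ_0 + h_0·σ_1 = 6(Δ_0 - p'(-2)) = 12 and h_1·σ_1 + 2h_1·σ_2 = 6(p'(1) - Δ_1) = -42.
Solving: σ_0 = -4/3, σ_1 = 26/3, σ_2 = -76/3.
On [-2, 0], p(x) = 6 - 3·(x + 2) - 2/3·(x + 2)² + 5/6·(x + 2)³.
With (x + 2) = 3/2: p(-1/2) = 45/16.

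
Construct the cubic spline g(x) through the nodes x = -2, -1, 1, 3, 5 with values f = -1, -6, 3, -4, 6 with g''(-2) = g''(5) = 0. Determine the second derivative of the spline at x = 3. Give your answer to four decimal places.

9.2927

With σ_i denoting the second derivative at x_i, h_i = 1, 2, 2, 2, and Δ_i = (y_(i+1) − y_i)/h_i = -5, 9/2, -7/2, 5:
  1·σ_0 + 6·σ_1 + 2·σ_2 = 6(Δ_1 - Δ_0) = 57
  2·σ_1 + 8·σ_2 + 2·σ_3 = 6(Δ_2 - Δ_1) = -48
  2·σ_2 + 8·σ_3 + 2·σ_4 = 6(Δ_3 - Δ_2) = 51
Natural end conditions: σ_0 = σ_4 = 0.
Solving the tridiagonal system: σ_0 = 0, σ_1 = 549/41, σ_2 = -957/82, σ_3 = 381/41, σ_4 = 0.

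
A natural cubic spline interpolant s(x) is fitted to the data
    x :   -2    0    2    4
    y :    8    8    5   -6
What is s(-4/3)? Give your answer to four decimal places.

8.0790

Let M_i = s''(x_i). Step sizes h_i = 2, 2, 2; slopes of the chords Δ_i = (y_(i+1) - y_i)/h_i = 0, -3/2, -11/2.
  2·M_0 + 8·M_1 + 2·M_2 = 6(Δ_1 - Δ_0) = -9
  2·M_1 + 8·M_2 + 2·M_3 = 6(Δ_2 - Δ_1) = -24
Natural end conditions: M_0 = M_3 = 0.
Forward elimination and back-substitution give M_0 = 0, M_1 = -2/5, M_2 = -29/10, M_3 = 0.
On [-2, 0], s(x) = 8 + 2/15·(x + 2) + 0·(x + 2)² - 1/30·(x + 2)³.
With (x + 2) = 2/3: s(-4/3) = 3272/405.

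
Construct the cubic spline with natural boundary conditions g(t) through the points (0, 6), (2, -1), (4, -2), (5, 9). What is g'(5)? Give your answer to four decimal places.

Let m_i = g''(x_i). Step sizes h_i = 2, 2, 1; slopes of the chords Δ_i = (y_(i+1) - y_i)/h_i = -7/2, -1/2, 11.
  2·m_0 + 8·m_1 + 2·m_2 = 6(Δ_1 - Δ_0) = 18
  2·m_1 + 6·m_2 + 1·m_3 = 6(Δ_2 - Δ_1) = 69
Natural end conditions: m_0 = m_3 = 0.
Solving: m_0 = 0, m_1 = -15/22, m_2 = 129/11, m_3 = 0.
On [4, 5], g'(t) = b_2 + 2c_2·(t - 4) + 3d_2·(t - 4)² with b_2 = Δ_2 - h_2(2m_2 + m_3)/6 = 78/11, c_2 = m_2/2 = 129/22, d_2 = (m_3 - m_2)/(6h_2) = -43/22. So g'(5) = 285/22.

12.9545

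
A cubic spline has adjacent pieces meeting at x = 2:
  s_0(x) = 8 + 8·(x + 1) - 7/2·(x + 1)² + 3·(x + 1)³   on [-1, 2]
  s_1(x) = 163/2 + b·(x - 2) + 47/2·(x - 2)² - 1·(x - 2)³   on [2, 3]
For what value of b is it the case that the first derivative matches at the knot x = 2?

s_0'(x) = 8 - 7·(x + 1) + 9·(x + 1)², so s_0'(2) = 68. On the right, s_1'(2) = b, so b = 68.

68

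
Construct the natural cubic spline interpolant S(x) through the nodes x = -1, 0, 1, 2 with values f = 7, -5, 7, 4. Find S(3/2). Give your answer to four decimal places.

7.6000

Let M_i = S''(x_i). Step sizes h_i = 1, 1, 1; slopes of the chords Δ_i = (y_(i+1) - y_i)/h_i = -12, 12, -3.
  1·M_0 + 4·M_1 + 1·M_2 = 6(Δ_1 - Δ_0) = 144
  1·M_1 + 4·M_2 + 1·M_3 = 6(Δ_2 - Δ_1) = -90
Natural end conditions: M_0 = M_3 = 0.
Solving the tridiagonal system: M_0 = 0, M_1 = 222/5, M_2 = -168/5, M_3 = 0.
On [1, 2], S(x) = 7 + 41/5·(x - 1) - 84/5·(x - 1)² + 28/5·(x - 1)³.
With (x - 1) = 1/2: S(3/2) = 38/5.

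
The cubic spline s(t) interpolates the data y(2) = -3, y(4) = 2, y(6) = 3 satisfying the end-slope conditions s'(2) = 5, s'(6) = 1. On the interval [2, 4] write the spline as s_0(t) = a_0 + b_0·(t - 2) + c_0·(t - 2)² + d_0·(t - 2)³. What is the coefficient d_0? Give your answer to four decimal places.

0.1875

Let M_i = s''(x_i). Step sizes h_i = 2, 2; slopes of the chords Δ_i = (y_(i+1) - y_i)/h_i = 5/2, 1/2.
  2·M_0 + 8·M_1 + 2·M_2 = 6(Δ_1 - Δ_0) = -12
Clamped end conditions give two more equations: 2h_0·M_0 + h_0·M_1 = 6(Δ_0 - s'(2)) = -15 and h_1·M_1 + 2h_1·M_2 = 6(s'(6) - Δ_1) = 3.
Hence M_0 = -13/4, M_1 = -1, M_2 = 5/4.
On [2, 4], with s_0(t) = a_0 + b_0·(t - 2) + c_0·(t - 2)² + d_0·(t - 2)³: c_0 = M_0/2 = -13/8, d_0 = (M_1 - M_0)/(6h_0) = 3/16, b_0 = Δ_0 - h_0(2M_0 + M_1)/6 = 5.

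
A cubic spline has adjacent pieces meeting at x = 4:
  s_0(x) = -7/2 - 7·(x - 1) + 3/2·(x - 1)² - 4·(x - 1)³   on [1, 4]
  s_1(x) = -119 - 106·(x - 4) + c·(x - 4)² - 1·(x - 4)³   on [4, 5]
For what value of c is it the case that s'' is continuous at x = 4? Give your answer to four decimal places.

-34.5000

s_0''(x) = 3 - 24·(x - 1), so s_0''(4) = -69. On the right, s_1''(4) = 2c, so c = -69/2.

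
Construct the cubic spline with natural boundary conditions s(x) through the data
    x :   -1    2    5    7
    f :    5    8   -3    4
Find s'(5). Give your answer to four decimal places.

Let M_i = s''(x_i). Step sizes h_i = 3, 3, 2; slopes of the chords Δ_i = (y_(i+1) - y_i)/h_i = 1, -11/3, 7/2.
  3·M_0 + 12·M_1 + 3·M_2 = 6(Δ_1 - Δ_0) = -28
  3·M_1 + 10·M_2 + 2·M_3 = 6(Δ_2 - Δ_1) = 43
Natural end conditions: M_0 = M_3 = 0.
Solving: M_0 = 0, M_1 = -409/111, M_2 = 200/37, M_3 = 0.
On [5, 7], s'(x) = b_2 + 2c_2·(x - 5) + 3d_2·(x - 5)² with b_2 = Δ_2 - h_2(2M_2 + M_3)/6 = -23/222, c_2 = M_2/2 = 100/37, d_2 = (M_3 - M_2)/(6h_2) = -50/111. So s'(5) = -23/222.

-0.1036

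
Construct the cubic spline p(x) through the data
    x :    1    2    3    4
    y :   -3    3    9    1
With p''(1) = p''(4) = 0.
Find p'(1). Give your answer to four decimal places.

5.0667

With M_i denoting the second derivative at x_i, h_i = 1, 1, 1, and Δ_i = (y_(i+1) − y_i)/h_i = 6, 6, -8:
  1·M_0 + 4·M_1 + 1·M_2 = 6(Δ_1 - Δ_0) = 0
  1·M_1 + 4·M_2 + 1·M_3 = 6(Δ_2 - Δ_1) = -84
Natural end conditions: M_0 = M_3 = 0.
Forward elimination and back-substitution give M_0 = 0, M_1 = 28/5, M_2 = -112/5, M_3 = 0.
On [1, 2], p'(x) = b_0 + 2c_0·(x - 1) + 3d_0·(x - 1)² with b_0 = Δ_0 - h_0(2M_0 + M_1)/6 = 76/15, c_0 = M_0/2 = 0, d_0 = (M_1 - M_0)/(6h_0) = 14/15. So p'(1) = 76/15.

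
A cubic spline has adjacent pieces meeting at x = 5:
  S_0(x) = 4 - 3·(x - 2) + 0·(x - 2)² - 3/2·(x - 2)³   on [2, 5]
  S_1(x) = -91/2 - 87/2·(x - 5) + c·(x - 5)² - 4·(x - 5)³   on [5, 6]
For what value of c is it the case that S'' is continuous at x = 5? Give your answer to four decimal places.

S_0''(x) = 0 - 9·(x - 2), so S_0''(5) = -27. On the right, S_1''(5) = 2c, so c = -27/2.

-13.5000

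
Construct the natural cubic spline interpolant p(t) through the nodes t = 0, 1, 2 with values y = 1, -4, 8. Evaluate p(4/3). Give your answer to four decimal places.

-1.5741

With M_i denoting the second derivative at x_i, h_i = 1, 1, and Δ_i = (y_(i+1) − y_i)/h_i = -5, 12:
  1·M_0 + 4·M_1 + 1·M_2 = 6(Δ_1 - Δ_0) = 102
Natural end conditions: M_0 = M_2 = 0.
Solving: M_0 = 0, M_1 = 51/2, M_2 = 0.
On [1, 2], p(t) = -4 + 7/2·(t - 1) + 51/4·(t - 1)² - 17/4·(t - 1)³.
With (t - 1) = 1/3: p(4/3) = -85/54.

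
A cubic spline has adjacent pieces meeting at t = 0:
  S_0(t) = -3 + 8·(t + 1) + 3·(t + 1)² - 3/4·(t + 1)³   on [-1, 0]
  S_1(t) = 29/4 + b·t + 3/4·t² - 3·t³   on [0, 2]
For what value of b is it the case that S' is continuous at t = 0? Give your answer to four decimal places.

S_0'(t) = 8 + 6·(t + 1) - 9/4·(t + 1)², so S_0'(0) = 47/4. On the right, S_1'(0) = b, so b = 47/4.

11.7500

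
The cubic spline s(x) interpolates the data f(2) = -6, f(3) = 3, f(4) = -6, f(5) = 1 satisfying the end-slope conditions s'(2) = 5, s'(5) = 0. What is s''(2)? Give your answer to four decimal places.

35.8667

Put m_i = s'' at the i-th knot. Here h = (1, 1, 1) and Δ = (9, -9, 7), so the interior equations h_(i-1)·m_(i-1) + 2(h_(i-1)+h_i)·m_i + h_i·m_(i+1) = 6(Δ_i − Δ_(i-1)) read
  1·m_0 + 4·m_1 + 1·m_2 = 6(Δ_1 - Δ_0) = -108
  1·m_1 + 4·m_2 + 1·m_3 = 6(Δ_2 - Δ_1) = 96
Clamped end conditions give two more equations: 2h_0·m_0 + h_0·m_1 = 6(Δ_0 - s'(2)) = 24 and h_2·m_2 + 2h_2·m_3 = 6(s'(5) - Δ_2) = -42.
Forward elimination and back-substitution give m_0 = 538/15, m_1 = -716/15, m_2 = 706/15, m_3 = -668/15.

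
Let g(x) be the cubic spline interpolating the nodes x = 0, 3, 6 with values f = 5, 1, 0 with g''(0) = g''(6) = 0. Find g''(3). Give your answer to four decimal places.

0.5000

Write σ_i for g''(x_i). With h_i = 3, 3 and divided differences Δ_i = -4/3, -1/3, the continuity of g' gives the tridiagonal system
  3·σ_0 + 12·σ_1 + 3·σ_2 = 6(Δ_1 - Δ_0) = 6
Natural end conditions: σ_0 = σ_2 = 0.
Solving: σ_0 = 0, σ_1 = 1/2, σ_2 = 0.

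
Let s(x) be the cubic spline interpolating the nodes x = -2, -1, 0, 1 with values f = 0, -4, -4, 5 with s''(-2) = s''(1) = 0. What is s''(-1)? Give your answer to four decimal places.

Put M_i = s'' at the i-th knot. Here h = (1, 1, 1) and Δ = (-4, 0, 9), so the interior equations h_(i-1)·M_(i-1) + 2(h_(i-1)+h_i)·M_i + h_i·M_(i+1) = 6(Δ_i − Δ_(i-1)) read
  1·M_0 + 4·M_1 + 1·M_2 = 6(Δ_1 - Δ_0) = 24
  1·M_1 + 4·M_2 + 1·M_3 = 6(Δ_2 - Δ_1) = 54
Natural end conditions: M_0 = M_3 = 0.
Solving: M_0 = 0, M_1 = 14/5, M_2 = 64/5, M_3 = 0.

2.8000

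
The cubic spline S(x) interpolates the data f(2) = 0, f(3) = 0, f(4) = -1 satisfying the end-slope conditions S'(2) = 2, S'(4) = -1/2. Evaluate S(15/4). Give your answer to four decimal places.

With M_i denoting the second derivative at x_i, h_i = 1, 1, and Δ_i = (y_(i+1) − y_i)/h_i = 0, -1:
  1·M_0 + 4·M_1 + 1·M_2 = 6(Δ_1 - Δ_0) = -6
Clamped end conditions give two more equations: 2h_0·M_0 + h_0·M_1 = 6(Δ_0 - S'(2)) = -12 and h_1·M_1 + 2h_1·M_2 = 6(S'(4) - Δ_1) = 3.
Solving the tridiagonal system: M_0 = -23/4, M_1 = -1/2, M_2 = 7/4.
On [3, 4], S(x) = 0 - 9/8·(x - 3) - 1/4·(x - 3)² + 3/8·(x - 3)³.
With (x - 3) = 3/4: S(15/4) = -423/512.

-0.8262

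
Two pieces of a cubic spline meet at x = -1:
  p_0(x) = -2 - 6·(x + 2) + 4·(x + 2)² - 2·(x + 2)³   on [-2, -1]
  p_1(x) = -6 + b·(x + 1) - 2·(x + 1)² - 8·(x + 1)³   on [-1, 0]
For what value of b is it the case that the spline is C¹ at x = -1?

-4

p_0'(x) = -6 + 8·(x + 2) - 6·(x + 2)², so p_0'(-1) = -4. On the right, p_1'(-1) = b, so b = -4.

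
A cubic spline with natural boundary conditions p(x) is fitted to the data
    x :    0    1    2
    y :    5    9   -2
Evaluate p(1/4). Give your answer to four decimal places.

6.8789

Write M_i for p''(x_i). With h_i = 1, 1 and divided differences Δ_i = 4, -11, the continuity of p' gives the tridiagonal system
  1·M_0 + 4·M_1 + 1·M_2 = 6(Δ_1 - Δ_0) = -90
Natural end conditions: M_0 = M_2 = 0.
Hence M_0 = 0, M_1 = -45/2, M_2 = 0.
On [0, 1], p(x) = 5 + 31/4·x + 0·x² - 15/4·x³.
With x = 1/4: p(1/4) = 1761/256.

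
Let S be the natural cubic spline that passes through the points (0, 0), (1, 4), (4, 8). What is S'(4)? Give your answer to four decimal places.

0.3333

Put M_i = S'' at the i-th knot. Here h = (1, 3) and Δ = (4, 4/3), so the interior equations h_(i-1)·M_(i-1) + 2(h_(i-1)+h_i)·M_i + h_i·M_(i+1) = 6(Δ_i − Δ_(i-1)) read
  1·M_0 + 8·M_1 + 3·M_2 = 6(Δ_1 - Δ_0) = -16
Natural end conditions: M_0 = M_2 = 0.
Solving: M_0 = 0, M_1 = -2, M_2 = 0.
On [1, 4], S'(x) = b_1 + 2c_1·(x - 1) + 3d_1·(x - 1)² with b_1 = Δ_1 - h_1(2M_1 + M_2)/6 = 10/3, c_1 = M_1/2 = -1, d_1 = (M_2 - M_1)/(6h_1) = 1/9. So S'(4) = 1/3.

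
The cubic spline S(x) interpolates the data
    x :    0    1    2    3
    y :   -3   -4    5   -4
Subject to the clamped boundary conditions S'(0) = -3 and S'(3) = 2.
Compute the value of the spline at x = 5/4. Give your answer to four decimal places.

Put σ_i = S'' at the i-th knot. Here h = (1, 1, 1) and Δ = (-1, 9, -9), so the interior equations h_(i-1)·σ_(i-1) + 2(h_(i-1)+h_i)·σ_i + h_i·σ_(i+1) = 6(Δ_i − Δ_(i-1)) read
  1·σ_0 + 4·σ_1 + 1·σ_2 = 6(Δ_1 - Δ_0) = 60
  1·σ_1 + 4·σ_2 + 1·σ_3 = 6(Δ_2 - Δ_1) = -108
Clamped end conditions give two more equations: 2h_0·σ_0 + h_0·σ_1 = 6(Δ_0 - S'(0)) = 12 and h_2·σ_2 + 2h_2·σ_3 = 6(S'(3) - Δ_2) = 66.
Hence σ_0 = -26/3, σ_1 = 88/3, σ_2 = -146/3, σ_3 = 172/3.
On [1, 2], S(x) = -4 + 22/3·(x - 1) + 44/3·(x - 1)² - 13·(x - 1)³.
With (x - 1) = 1/4: S(5/4) = -93/64.

-1.4531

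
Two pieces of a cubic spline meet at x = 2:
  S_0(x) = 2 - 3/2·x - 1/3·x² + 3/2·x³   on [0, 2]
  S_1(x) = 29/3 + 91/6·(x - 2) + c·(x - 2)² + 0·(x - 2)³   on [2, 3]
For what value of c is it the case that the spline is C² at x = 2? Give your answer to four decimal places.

S_0''(x) = -2/3 + 9·x, so S_0''(2) = 52/3. On the right, S_1''(2) = 2c, so c = 26/3.

8.6667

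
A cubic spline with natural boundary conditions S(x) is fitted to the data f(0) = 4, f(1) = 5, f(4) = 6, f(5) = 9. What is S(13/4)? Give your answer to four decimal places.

Write M_i for S''(x_i). With h_i = 1, 3, 1 and divided differences Δ_i = 1, 1/3, 3, the continuity of S' gives the tridiagonal system
  1·M_0 + 8·M_1 + 3·M_2 = 6(Δ_1 - Δ_0) = -4
  3·M_1 + 8·M_2 + 1·M_3 = 6(Δ_2 - Δ_1) = 16
Natural end conditions: M_0 = M_3 = 0.
Solving: M_0 = 0, M_1 = -16/11, M_2 = 28/11, M_3 = 0.
On [1, 4], S(x) = 5 + 17/33·(x - 1) - 8/11·(x - 1)² + 2/9·(x - 1)³.
With (x - 1) = 9/4: S(13/4) = 1763/352.

5.0085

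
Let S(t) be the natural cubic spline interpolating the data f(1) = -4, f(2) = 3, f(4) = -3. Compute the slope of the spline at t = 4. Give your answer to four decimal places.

Let m_i = S''(x_i). Step sizes h_i = 1, 2; slopes of the chords Δ_i = (y_(i+1) - y_i)/h_i = 7, -3.
  1·m_0 + 6·m_1 + 2·m_2 = 6(Δ_1 - Δ_0) = -60
Natural end conditions: m_0 = m_2 = 0.
Solving: m_0 = 0, m_1 = -10, m_2 = 0.
On [2, 4], S'(t) = b_1 + 2c_1·(t - 2) + 3d_1·(t - 2)² with b_1 = Δ_1 - h_1(2m_1 + m_2)/6 = 11/3, c_1 = m_1/2 = -5, d_1 = (m_2 - m_1)/(6h_1) = 5/6. So S'(4) = -19/3.

-6.3333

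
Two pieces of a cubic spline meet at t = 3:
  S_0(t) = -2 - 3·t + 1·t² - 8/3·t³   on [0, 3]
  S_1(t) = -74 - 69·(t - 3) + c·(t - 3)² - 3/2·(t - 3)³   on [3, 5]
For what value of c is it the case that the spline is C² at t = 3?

S_0''(t) = 2 - 16·t, so S_0''(3) = -46. On the right, S_1''(3) = 2c, so c = -23.

-23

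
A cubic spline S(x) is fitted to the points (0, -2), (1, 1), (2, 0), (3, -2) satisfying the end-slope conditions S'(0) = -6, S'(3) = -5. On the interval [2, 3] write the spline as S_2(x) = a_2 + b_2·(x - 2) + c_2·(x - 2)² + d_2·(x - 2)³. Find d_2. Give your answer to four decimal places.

-2.8667

Write M_i for S''(x_i). With h_i = 1, 1, 1 and divided differences Δ_i = 3, -1, -2, the continuity of S' gives the tridiagonal system
  1·M_0 + 4·M_1 + 1·M_2 = 6(Δ_1 - Δ_0) = -24
  1·M_1 + 4·M_2 + 1·M_3 = 6(Δ_2 - Δ_1) = -6
Clamped end conditions give two more equations: 2h_0·M_0 + h_0·M_1 = 6(Δ_0 - S'(0)) = 54 and h_2·M_2 + 2h_2·M_3 = 6(S'(3) - Δ_2) = -18.
Hence M_0 = 526/15, M_1 = -242/15, M_2 = 82/15, M_3 = -176/15.
On [2, 3], with S_2(x) = a_2 + b_2·(x - 2) + c_2·(x - 2)² + d_2·(x - 2)³: c_2 = M_2/2 = 41/15, d_2 = (M_3 - M_2)/(6h_2) = -43/15, b_2 = Δ_2 - h_2(2M_2 + M_3)/6 = -28/15.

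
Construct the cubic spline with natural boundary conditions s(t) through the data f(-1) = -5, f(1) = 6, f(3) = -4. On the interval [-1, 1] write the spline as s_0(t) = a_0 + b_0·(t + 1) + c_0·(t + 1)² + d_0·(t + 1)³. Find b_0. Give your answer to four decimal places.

8.1250

Let m_i = s''(x_i). Step sizes h_i = 2, 2; slopes of the chords Δ_i = (y_(i+1) - y_i)/h_i = 11/2, -5.
  2·m_0 + 8·m_1 + 2·m_2 = 6(Δ_1 - Δ_0) = -63
Natural end conditions: m_0 = m_2 = 0.
Solving: m_0 = 0, m_1 = -63/8, m_2 = 0.
On [-1, 1], with s_0(t) = a_0 + b_0·(t + 1) + c_0·(t + 1)² + d_0·(t + 1)³: c_0 = m_0/2 = 0, d_0 = (m_1 - m_0)/(6h_0) = -21/32, b_0 = Δ_0 - h_0(2m_0 + m_1)/6 = 65/8.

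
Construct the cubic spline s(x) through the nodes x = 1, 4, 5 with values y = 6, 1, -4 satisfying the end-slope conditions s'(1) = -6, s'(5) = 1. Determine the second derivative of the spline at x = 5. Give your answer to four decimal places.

22.2500

Let σ_i = s''(x_i). Step sizes h_i = 3, 1; slopes of the chords Δ_i = (y_(i+1) - y_i)/h_i = -5/3, -5.
  3·σ_0 + 8·σ_1 + 1·σ_2 = 6(Δ_1 - Δ_0) = -20
Clamped end conditions give two more equations: 2h_0·σ_0 + h_0·σ_1 = 6(Δ_0 - s'(1)) = 26 and h_1·σ_1 + 2h_1·σ_2 = 6(s'(5) - Δ_1) = 36.
Forward elimination and back-substitution give σ_0 = 103/12, σ_1 = -17/2, σ_2 = 89/4.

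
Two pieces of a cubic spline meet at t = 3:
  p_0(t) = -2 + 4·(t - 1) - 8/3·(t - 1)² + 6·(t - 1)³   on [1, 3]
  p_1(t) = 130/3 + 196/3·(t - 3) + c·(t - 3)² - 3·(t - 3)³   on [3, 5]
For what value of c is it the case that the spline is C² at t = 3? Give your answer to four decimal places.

33.3333

p_0''(t) = -16/3 + 36·(t - 1), so p_0''(3) = 200/3. On the right, p_1''(3) = 2c, so c = 100/3.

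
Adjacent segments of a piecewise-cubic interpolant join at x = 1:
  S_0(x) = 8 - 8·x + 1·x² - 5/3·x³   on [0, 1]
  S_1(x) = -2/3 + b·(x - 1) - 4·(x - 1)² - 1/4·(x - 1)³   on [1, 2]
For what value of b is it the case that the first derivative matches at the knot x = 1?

S_0'(x) = -8 + 2·x - 5·x², so S_0'(1) = -11. On the right, S_1'(1) = b, so b = -11.

-11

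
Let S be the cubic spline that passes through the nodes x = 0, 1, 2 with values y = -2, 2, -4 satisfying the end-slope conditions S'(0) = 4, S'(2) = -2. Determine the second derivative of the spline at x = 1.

Put M_i = S'' at the i-th knot. Here h = (1, 1) and Δ = (4, -6), so the interior equations h_(i-1)·M_(i-1) + 2(h_(i-1)+h_i)·M_i + h_i·M_(i+1) = 6(Δ_i − Δ_(i-1)) read
  1·M_0 + 4·M_1 + 1·M_2 = 6(Δ_1 - Δ_0) = -60
Clamped end conditions give two more equations: 2h_0·M_0 + h_0·M_1 = 6(Δ_0 - S'(0)) = 0 and h_1·M_1 + 2h_1·M_2 = 6(S'(2) - Δ_1) = 24.
Solving the tridiagonal system: M_0 = 12, M_1 = -24, M_2 = 24.

-24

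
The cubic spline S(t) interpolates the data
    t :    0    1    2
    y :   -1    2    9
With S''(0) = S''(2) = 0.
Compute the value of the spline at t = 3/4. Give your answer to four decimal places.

Put σ_i = S'' at the i-th knot. Here h = (1, 1) and Δ = (3, 7), so the interior equations h_(i-1)·σ_(i-1) + 2(h_(i-1)+h_i)·σ_i + h_i·σ_(i+1) = 6(Δ_i − Δ_(i-1)) read
  1·σ_0 + 4·σ_1 + 1·σ_2 = 6(Δ_1 - Δ_0) = 24
Natural end conditions: σ_0 = σ_2 = 0.
Solving: σ_0 = 0, σ_1 = 6, σ_2 = 0.
On [0, 1], S(t) = -1 + 2·t + 0·t² + 1·t³.
With t = 3/4: S(3/4) = 59/64.

0.9219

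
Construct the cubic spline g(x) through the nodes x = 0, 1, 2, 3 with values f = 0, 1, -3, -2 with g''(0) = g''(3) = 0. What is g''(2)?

10

Let M_i = g''(x_i). Step sizes h_i = 1, 1, 1; slopes of the chords Δ_i = (y_(i+1) - y_i)/h_i = 1, -4, 1.
  1·M_0 + 4·M_1 + 1·M_2 = 6(Δ_1 - Δ_0) = -30
  1·M_1 + 4·M_2 + 1·M_3 = 6(Δ_2 - Δ_1) = 30
Natural end conditions: M_0 = M_3 = 0.
Solving: M_0 = 0, M_1 = -10, M_2 = 10, M_3 = 0.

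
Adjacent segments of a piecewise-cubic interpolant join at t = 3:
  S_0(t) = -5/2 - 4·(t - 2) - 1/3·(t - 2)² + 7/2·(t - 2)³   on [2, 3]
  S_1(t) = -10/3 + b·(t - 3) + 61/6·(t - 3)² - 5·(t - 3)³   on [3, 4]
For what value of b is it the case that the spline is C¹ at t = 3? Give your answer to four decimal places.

5.8333

S_0'(t) = -4 - 2/3·(t - 2) + 21/2·(t - 2)², so S_0'(3) = 35/6. On the right, S_1'(3) = b, so b = 35/6.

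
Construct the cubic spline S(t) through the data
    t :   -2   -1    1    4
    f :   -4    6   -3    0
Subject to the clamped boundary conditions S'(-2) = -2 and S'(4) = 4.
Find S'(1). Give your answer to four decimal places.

-7.1316

Write m_i for S''(x_i). With h_i = 1, 2, 3 and divided differences Δ_i = 10, -9/2, 1, the continuity of S' gives the tridiagonal system
  1·m_0 + 6·m_1 + 2·m_2 = 6(Δ_1 - Δ_0) = -87
  2·m_1 + 10·m_2 + 3·m_3 = 6(Δ_2 - Δ_1) = 33
Clamped end conditions give two more equations: 2h_0·m_0 + h_0·m_1 = 6(Δ_0 - S'(-2)) = 72 and h_2·m_2 + 2h_2·m_3 = 6(S'(4) - Δ_2) = 18.
Hence m_0 = 927/19, m_1 = -486/19, m_2 = 168/19, m_3 = -27/19.
On [1, 4], S'(t) = b_2 + 2c_2·(t - 1) + 3d_2·(t - 1)² with b_2 = Δ_2 - h_2(2m_2 + m_3)/6 = -271/38, c_2 = m_2/2 = 84/19, d_2 = (m_3 - m_2)/(6h_2) = -65/114. So S'(1) = -271/38.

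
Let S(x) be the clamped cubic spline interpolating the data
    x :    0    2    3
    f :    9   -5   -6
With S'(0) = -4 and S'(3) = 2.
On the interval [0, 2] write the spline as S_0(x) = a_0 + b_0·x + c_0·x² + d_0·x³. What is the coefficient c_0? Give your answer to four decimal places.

With M_i denoting the second derivative at x_i, h_i = 2, 1, and Δ_i = (y_(i+1) − y_i)/h_i = -7, -1:
  2·M_0 + 6·M_1 + 1·M_2 = 6(Δ_1 - Δ_0) = 36
Clamped end conditions give two more equations: 2h_0·M_0 + h_0·M_1 = 6(Δ_0 - S'(0)) = -18 and h_1·M_1 + 2h_1·M_2 = 6(S'(3) - Δ_1) = 18.
Solving the tridiagonal system: M_0 = -17/2, M_1 = 8, M_2 = 5.
On [0, 2], with S_0(x) = a_0 + b_0·x + c_0·x² + d_0·x³: c_0 = M_0/2 = -17/4, d_0 = (M_1 - M_0)/(6h_0) = 11/8, b_0 = Δ_0 - h_0(2M_0 + M_1)/6 = -4.

-4.2500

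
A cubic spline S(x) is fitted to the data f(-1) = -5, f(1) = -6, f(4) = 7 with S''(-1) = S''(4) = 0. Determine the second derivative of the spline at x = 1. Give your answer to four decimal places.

With m_i denoting the second derivative at x_i, h_i = 2, 3, and Δ_i = (y_(i+1) − y_i)/h_i = -1/2, 13/3:
  2·m_0 + 10·m_1 + 3·m_2 = 6(Δ_1 - Δ_0) = 29
Natural end conditions: m_0 = m_2 = 0.
Forward elimination and back-substitution give m_0 = 0, m_1 = 29/10, m_2 = 0.

2.9000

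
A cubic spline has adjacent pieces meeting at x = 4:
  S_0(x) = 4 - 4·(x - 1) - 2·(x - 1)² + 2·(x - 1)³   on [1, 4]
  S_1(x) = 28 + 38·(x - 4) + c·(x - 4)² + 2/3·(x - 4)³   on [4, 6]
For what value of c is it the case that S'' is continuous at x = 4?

16

S_0''(x) = -4 + 12·(x - 1), so S_0''(4) = 32. On the right, S_1''(4) = 2c, so c = 16.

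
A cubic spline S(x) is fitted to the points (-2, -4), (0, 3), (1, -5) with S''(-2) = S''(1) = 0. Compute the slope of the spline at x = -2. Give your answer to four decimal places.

7.3333

Let σ_i = S''(x_i). Step sizes h_i = 2, 1; slopes of the chords Δ_i = (y_(i+1) - y_i)/h_i = 7/2, -8.
  2·σ_0 + 6·σ_1 + 1·σ_2 = 6(Δ_1 - Δ_0) = -69
Natural end conditions: σ_0 = σ_2 = 0.
Forward elimination and back-substitution give σ_0 = 0, σ_1 = -23/2, σ_2 = 0.
On [-2, 0], S'(x) = b_0 + 2c_0·(x + 2) + 3d_0·(x + 2)² with b_0 = Δ_0 - h_0(2σ_0 + σ_1)/6 = 22/3, c_0 = σ_0/2 = 0, d_0 = (σ_1 - σ_0)/(6h_0) = -23/24. So S'(-2) = 22/3.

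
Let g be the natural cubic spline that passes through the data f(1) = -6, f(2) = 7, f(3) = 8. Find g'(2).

With M_i denoting the second derivative at x_i, h_i = 1, 1, and Δ_i = (y_(i+1) − y_i)/h_i = 13, 1:
  1·M_0 + 4·M_1 + 1·M_2 = 6(Δ_1 - Δ_0) = -72
Natural end conditions: M_0 = M_2 = 0.
Solving the tridiagonal system: M_0 = 0, M_1 = -18, M_2 = 0.
On [2, 3], g'(x) = b_1 + 2c_1·(x - 2) + 3d_1·(x - 2)² with b_1 = Δ_1 - h_1(2M_1 + M_2)/6 = 7, c_1 = M_1/2 = -9, d_1 = (M_2 - M_1)/(6h_1) = 3. So g'(2) = 7.

7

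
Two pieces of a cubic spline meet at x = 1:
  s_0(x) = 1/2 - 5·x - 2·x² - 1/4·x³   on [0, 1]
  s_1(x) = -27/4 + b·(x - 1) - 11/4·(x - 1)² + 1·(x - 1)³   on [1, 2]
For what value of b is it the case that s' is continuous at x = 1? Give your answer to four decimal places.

s_0'(x) = -5 - 4·x - 3/4·x², so s_0'(1) = -39/4. On the right, s_1'(1) = b, so b = -39/4.

-9.7500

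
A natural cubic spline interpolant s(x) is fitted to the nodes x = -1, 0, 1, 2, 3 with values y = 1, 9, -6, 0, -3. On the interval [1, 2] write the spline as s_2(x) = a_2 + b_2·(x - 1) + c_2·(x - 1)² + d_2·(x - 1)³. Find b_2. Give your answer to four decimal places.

-6.2500

Let M_i = s''(x_i). Step sizes h_i = 1, 1, 1, 1; slopes of the chords Δ_i = (y_(i+1) - y_i)/h_i = 8, -15, 6, -3.
  1·M_0 + 4·M_1 + 1·M_2 = 6(Δ_1 - Δ_0) = -138
  1·M_1 + 4·M_2 + 1·M_3 = 6(Δ_2 - Δ_1) = 126
  1·M_2 + 4·M_3 + 1·M_4 = 6(Δ_3 - Δ_2) = -54
Natural end conditions: M_0 = M_4 = 0.
Forward elimination and back-substitution give M_0 = 0, M_1 = -657/14, M_2 = 348/7, M_3 = -363/14, M_4 = 0.
On [1, 2], with s_2(x) = a_2 + b_2·(x - 1) + c_2·(x - 1)² + d_2·(x - 1)³: c_2 = M_2/2 = 174/7, d_2 = (M_3 - M_2)/(6h_2) = -353/28, b_2 = Δ_2 - h_2(2M_2 + M_3)/6 = -25/4.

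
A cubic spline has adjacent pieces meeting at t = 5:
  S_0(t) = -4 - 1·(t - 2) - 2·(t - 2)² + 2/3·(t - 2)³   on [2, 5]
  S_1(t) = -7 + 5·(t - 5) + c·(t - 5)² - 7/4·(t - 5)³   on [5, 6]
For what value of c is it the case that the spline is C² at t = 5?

4

S_0''(t) = -4 + 4·(t - 2), so S_0''(5) = 8. On the right, S_1''(5) = 2c, so c = 4.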